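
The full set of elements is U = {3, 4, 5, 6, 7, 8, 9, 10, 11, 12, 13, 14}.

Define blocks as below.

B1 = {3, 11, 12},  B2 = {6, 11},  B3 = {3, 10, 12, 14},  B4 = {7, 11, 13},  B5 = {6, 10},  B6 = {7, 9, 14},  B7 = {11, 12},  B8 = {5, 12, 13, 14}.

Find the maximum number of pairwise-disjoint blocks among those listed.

3

B1, B5, B6 are pairwise disjoint (B1={3,11,12}; B5={6,10}; B6={7,9,14}).
Every remaining block overlaps one of these, and no 4 of the listed blocks are pairwise disjoint, so 3 is the maximum.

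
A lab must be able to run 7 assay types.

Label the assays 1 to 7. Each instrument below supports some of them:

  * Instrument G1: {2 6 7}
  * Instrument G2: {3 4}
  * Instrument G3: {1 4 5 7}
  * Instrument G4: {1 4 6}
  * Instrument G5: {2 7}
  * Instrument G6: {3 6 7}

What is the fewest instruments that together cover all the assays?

Take {G1, G3, G6}. Their union is {1, 2, 3, 4, 5, 6, 7}, which is all 7 assays.
Only G3 contains 5, so G3 is forced; the remaining 3 assays need at least 2 more instruments (each remaining instrument adds at most 2) — so at least 3 instruments are needed, and 3 is optimal.

3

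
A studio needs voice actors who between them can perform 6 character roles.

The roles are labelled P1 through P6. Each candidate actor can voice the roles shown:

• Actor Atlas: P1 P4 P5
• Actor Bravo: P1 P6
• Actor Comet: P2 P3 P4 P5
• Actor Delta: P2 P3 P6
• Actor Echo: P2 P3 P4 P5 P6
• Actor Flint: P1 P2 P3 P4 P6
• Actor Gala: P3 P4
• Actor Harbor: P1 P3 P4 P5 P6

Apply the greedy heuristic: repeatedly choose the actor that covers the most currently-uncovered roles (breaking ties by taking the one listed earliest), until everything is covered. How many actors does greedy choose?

2

Greedy: pick Echo (covers 5 new) → pick Atlas (covers 1 new). Total picks: 2.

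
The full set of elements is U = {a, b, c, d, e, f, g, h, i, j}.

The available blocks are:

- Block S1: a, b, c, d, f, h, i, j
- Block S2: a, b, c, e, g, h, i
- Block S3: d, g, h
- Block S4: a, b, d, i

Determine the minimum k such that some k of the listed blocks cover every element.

S1 and S2 together: S1 ∪ S2 = {a, b, c, d, e, f, g, h, i, j} — every element is covered.
No single block has all 10 elements (the largest, S1, has 8), so 2 is optimal.

2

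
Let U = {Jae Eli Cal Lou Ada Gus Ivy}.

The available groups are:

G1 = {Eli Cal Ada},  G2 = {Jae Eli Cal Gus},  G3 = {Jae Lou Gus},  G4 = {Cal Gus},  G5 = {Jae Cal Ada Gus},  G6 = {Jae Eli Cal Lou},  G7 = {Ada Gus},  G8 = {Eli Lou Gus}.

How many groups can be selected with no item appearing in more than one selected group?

G1, G3 are pairwise disjoint (G1={Eli,Cal,Ada}; G3={Jae,Lou,Gus}).
Every remaining group overlaps one of these, and no 3 of the listed groups are pairwise disjoint, so 2 is the maximum.

2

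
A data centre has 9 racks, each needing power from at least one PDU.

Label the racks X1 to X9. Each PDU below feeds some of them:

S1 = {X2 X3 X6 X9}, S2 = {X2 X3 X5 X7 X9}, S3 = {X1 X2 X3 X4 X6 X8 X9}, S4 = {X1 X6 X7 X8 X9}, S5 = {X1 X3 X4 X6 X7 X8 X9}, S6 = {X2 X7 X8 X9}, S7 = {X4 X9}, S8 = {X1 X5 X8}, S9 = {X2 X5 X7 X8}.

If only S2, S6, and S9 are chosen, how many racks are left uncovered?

Union of S2, S6, S9 = {X2, X3, X5, X7, X8, X9}.
Not covered: X1, X4, X6 — 3 racks.

3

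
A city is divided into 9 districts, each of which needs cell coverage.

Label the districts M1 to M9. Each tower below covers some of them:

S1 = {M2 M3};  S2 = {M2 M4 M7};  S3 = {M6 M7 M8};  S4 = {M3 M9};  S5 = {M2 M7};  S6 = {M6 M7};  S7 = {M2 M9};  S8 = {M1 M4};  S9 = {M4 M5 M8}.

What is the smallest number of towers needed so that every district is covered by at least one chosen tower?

S4 and S6 and S7 and S8 and S9 together: S4 ∪ S6 ∪ S7 ∪ S8 ∪ S9 = {M1, M2, M3, M4, M5, M6, M7, M8, M9} — every district is covered.
No 4 of the 9 towers cover everything (all 126 combinations miss at least one district), so 5 is optimal.

5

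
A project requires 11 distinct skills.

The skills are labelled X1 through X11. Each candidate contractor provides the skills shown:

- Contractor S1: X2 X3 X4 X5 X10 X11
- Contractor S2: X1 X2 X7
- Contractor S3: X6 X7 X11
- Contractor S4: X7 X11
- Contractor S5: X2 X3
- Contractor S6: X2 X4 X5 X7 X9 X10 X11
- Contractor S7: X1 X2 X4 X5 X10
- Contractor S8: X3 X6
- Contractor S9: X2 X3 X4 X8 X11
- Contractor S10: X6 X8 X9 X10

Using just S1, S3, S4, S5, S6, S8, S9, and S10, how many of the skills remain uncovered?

1

Union of S1, S3, S4, S5, S6, S8, S9, S10 = {X2, X3, X4, X5, X6, X7, X8, X9, X10, X11}.
Not covered: X1 — 1 skill.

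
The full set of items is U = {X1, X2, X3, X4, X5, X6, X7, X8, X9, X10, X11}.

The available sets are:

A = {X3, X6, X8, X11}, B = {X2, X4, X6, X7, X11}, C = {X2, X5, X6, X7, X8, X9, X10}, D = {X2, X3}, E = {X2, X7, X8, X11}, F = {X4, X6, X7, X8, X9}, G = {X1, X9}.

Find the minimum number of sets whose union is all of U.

4

A, C, F, and G cover everything between them: the union {X1, X2, X3, X4, X5, X6, X7, X8, X9, X10, X11} is all of U.
No 3 of the 7 sets cover everything (all 35 combinations miss at least one item), so 4 is optimal.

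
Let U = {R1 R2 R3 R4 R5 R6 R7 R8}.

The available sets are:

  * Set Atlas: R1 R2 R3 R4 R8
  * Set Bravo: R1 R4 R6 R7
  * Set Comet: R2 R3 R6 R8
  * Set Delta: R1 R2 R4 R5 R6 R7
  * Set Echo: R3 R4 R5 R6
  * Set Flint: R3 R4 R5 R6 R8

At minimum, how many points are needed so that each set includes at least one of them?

The 2 points {R2, R4} hit every set.
No single point lies in every set, so at least 2 are needed and 2 is optimal.

2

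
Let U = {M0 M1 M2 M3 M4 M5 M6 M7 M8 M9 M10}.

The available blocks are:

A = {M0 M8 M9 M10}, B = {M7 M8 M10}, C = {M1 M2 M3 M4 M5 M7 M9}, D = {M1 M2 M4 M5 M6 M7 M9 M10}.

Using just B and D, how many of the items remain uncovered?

Union of B, D = {M1, M2, M4, M5, M6, M7, M8, M9, M10}.
Not covered: M0, M3 — 2 items.

2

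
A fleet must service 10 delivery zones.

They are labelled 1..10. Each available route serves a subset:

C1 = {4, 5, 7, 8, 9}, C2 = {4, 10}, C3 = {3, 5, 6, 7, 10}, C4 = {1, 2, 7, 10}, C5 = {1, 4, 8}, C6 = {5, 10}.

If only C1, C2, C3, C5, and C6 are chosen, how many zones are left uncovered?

1

Union of C1, C2, C3, C5, C6 = {1, 3, 4, 5, 6, 7, 8, 9, 10}.
Not covered: 2 — 1 zone.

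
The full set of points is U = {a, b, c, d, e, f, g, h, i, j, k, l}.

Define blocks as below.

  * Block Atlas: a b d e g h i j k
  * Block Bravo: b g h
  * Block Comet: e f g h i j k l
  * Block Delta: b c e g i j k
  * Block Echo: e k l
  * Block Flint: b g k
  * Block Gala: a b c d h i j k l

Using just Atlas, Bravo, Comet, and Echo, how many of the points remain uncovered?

1

Union of Atlas, Bravo, Comet, Echo = {a, b, d, e, f, g, h, i, j, k, l}.
Not covered: c — 1 point.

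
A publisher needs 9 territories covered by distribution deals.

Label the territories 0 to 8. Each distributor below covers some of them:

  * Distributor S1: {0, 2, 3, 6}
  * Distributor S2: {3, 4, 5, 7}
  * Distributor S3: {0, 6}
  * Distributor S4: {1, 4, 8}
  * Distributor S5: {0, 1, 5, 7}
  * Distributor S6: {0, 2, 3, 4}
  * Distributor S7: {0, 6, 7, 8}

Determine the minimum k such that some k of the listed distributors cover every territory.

S5 and S6 and S7 together: S5 ∪ S6 ∪ S7 = {0, 1, 2, 3, 4, 5, 6, 7, 8} — every territory is covered.
Each distributor has at most 4 territories, and 2·4 = 8 < 9 — so at least 3 distributors are needed, and 3 is optimal.

3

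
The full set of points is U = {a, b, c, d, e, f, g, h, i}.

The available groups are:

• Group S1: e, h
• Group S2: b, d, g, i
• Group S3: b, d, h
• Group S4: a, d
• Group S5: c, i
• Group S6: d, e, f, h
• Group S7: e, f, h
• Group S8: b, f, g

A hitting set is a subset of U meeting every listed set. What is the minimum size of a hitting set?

T = {d, e, f, i} meets every group (each contains at least one member of T), and |T| = 4.
The groups S1, S4, S5, S8 are pairwise disjoint, so any hitting set needs a separate point for each — at least 4. Hence 4 is optimal.

4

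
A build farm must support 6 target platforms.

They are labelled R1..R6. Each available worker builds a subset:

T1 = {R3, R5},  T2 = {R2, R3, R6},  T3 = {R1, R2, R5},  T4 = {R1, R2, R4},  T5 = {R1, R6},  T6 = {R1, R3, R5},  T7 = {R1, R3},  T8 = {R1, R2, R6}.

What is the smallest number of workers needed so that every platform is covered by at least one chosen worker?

Take {T4, T6, T8}. Their union is {R1, R2, R3, R4, R5, R6}, which is all 6 platforms.
Only T4 contains R4, so T4 is forced; the remaining 3 platforms need at least 2 more workers (each remaining worker adds at most 2) — so at least 3 workers are needed, and 3 is optimal.

3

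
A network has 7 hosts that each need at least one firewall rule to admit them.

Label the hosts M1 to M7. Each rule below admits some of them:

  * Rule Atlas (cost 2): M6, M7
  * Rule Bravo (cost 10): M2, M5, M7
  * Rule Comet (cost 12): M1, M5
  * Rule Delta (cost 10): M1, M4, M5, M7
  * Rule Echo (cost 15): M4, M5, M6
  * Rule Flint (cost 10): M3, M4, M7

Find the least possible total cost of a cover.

32

Atlas, Bravo, Delta, Flint together cover every host (Atlas ∪ Bravo ∪ Delta ∪ Flint = {M1, M2, M3, M4, M5, M6, M7}); total cost 2 + 10 + 10 + 10 = 32.
No covering selection has total cost below 32.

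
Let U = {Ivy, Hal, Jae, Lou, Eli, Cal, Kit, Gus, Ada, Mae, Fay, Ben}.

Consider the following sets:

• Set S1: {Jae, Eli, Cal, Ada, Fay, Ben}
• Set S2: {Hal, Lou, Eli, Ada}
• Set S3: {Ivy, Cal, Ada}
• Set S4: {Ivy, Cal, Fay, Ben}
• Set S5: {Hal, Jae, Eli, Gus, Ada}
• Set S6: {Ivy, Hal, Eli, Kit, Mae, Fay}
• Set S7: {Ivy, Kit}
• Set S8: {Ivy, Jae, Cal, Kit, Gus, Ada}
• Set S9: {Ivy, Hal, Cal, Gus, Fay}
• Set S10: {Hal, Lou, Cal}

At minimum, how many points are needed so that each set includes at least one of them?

3

Take H = {Ivy, Eli, Cal}. Each listed set contains at least one of these, so H is a hitting set of size 3.
No choice of 2 points meets every set, so 3 is the minimum.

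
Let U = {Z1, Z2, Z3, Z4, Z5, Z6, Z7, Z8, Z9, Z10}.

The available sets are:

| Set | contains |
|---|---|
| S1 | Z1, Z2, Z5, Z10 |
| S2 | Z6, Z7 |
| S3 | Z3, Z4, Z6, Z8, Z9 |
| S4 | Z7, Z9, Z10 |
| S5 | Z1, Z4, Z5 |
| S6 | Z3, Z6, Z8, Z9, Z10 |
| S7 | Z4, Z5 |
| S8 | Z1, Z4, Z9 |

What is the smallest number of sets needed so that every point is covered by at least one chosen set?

S1 and S2 and S3 together: S1 ∪ S2 ∪ S3 = {Z1, Z2, Z3, Z4, Z5, Z6, Z7, Z8, Z9, Z10} — every point is covered.
Only S1 contains Z2, so S1 is forced; the remaining 6 points need at least 2 more sets (each remaining set adds at most 5) — so at least 3 sets are needed, and 3 is optimal.

3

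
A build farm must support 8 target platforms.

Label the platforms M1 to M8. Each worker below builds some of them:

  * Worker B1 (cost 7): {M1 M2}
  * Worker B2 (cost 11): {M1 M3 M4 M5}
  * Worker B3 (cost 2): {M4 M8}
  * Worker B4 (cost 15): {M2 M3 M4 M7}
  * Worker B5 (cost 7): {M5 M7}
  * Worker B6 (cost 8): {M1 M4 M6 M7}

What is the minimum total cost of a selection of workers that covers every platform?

B1, B2, B3, B6 together cover every platform (B1 ∪ B2 ∪ B3 ∪ B6 = {M1, M2, M3, M4, M5, M6, M7, M8}); total cost 7 + 11 + 2 + 8 = 28.
No covering selection has total cost below 28.

28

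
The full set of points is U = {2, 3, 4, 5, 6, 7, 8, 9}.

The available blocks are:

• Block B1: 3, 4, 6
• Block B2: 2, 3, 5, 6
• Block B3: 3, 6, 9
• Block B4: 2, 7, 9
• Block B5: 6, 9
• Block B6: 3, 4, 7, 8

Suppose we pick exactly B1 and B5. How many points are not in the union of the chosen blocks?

4

Union of B1, B5 = {3, 4, 6, 9}.
Not covered: 2, 5, 7, 8 — 4 points.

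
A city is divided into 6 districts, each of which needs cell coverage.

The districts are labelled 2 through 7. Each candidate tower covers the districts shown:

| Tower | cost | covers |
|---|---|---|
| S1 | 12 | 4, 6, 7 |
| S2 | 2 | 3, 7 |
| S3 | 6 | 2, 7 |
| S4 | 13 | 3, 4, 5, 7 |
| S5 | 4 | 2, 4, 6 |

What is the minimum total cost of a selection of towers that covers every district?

17

S4, S5 together cover every district (S4 ∪ S5 = {2, 3, 4, 5, 6, 7}); total cost 13 + 4 = 17.
The greedy pick S2, S5, S4 costs 19; no covering selection beats 17.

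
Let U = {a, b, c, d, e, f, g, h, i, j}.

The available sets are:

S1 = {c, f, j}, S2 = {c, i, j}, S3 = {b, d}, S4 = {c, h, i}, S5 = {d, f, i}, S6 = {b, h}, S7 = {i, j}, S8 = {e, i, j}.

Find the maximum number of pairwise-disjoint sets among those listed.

2

S2, S3 are pairwise disjoint (S2={c,i,j}; S3={b,d}).
Every remaining set overlaps one of these, and no 3 of the listed sets are pairwise disjoint, so 2 is the maximum.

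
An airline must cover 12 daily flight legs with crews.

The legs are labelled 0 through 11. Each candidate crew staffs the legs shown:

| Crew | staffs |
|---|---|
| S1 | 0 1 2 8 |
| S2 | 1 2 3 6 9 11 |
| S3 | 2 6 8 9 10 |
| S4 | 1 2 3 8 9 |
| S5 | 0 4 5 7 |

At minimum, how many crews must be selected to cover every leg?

Take {S2, S3, S5}. Their union is {0, 1, 2, 3, 4, 5, 6, 7, 8, 9, 10, 11}, which is all 12 legs.
Only S5 contains 4, so S5 is forced; the remaining 8 legs need at least 2 more crews (each remaining crew adds at most 6) — so at least 3 crews are needed, and 3 is optimal.

3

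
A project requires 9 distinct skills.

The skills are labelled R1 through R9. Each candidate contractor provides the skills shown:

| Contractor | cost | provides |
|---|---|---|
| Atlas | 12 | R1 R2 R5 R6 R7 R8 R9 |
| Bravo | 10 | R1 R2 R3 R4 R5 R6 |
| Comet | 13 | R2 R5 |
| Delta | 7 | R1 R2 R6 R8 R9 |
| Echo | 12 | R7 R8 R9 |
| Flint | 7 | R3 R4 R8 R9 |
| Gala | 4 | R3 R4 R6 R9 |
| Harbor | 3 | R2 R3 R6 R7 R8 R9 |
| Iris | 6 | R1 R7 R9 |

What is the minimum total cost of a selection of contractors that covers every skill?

Bravo, Harbor together cover every skill (Bravo ∪ Harbor = {R1, R2, R3, R4, R5, R6, R7, R8, R9}); total cost 10 + 3 = 13.
No covering selection has total cost below 13.

13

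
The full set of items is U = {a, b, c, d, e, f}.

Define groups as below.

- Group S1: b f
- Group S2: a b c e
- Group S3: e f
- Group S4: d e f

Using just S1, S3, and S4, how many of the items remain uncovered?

Union of S1, S3, S4 = {b, d, e, f}.
Not covered: a, c — 2 items.

2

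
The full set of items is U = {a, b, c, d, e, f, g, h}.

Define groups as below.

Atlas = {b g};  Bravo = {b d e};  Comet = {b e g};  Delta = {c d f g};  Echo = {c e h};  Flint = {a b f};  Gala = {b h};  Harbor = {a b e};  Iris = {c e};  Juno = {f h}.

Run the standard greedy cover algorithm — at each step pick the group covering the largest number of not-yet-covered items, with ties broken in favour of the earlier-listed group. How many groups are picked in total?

3

Greedy: pick Delta (covers 4 new) → pick Harbor (covers 3 new) → pick Echo (covers 1 new). Total picks: 3.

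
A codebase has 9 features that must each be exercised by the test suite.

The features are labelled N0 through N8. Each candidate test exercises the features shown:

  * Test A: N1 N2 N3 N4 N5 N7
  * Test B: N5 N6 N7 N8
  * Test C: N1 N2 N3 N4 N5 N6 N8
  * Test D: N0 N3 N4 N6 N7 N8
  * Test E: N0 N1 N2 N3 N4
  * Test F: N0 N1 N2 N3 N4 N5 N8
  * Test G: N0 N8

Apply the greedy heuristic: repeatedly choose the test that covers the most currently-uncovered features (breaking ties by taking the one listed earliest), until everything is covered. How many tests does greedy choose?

2

Greedy: pick C (covers 7 new) → pick D (covers 2 new). Total picks: 2.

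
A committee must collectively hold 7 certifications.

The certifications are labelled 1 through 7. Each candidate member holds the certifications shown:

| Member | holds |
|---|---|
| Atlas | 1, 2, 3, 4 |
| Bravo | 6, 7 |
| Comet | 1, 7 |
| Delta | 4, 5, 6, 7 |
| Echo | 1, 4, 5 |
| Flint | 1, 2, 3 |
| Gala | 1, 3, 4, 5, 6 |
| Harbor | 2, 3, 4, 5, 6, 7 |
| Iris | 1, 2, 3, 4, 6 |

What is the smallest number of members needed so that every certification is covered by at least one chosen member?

Take {Harbor, Iris}. Their union is {1, 2, 3, 4, 5, 6, 7}, which is all 7 certifications.
No single member has all 7 certifications (the largest, Harbor, has 6), so 2 is optimal.

2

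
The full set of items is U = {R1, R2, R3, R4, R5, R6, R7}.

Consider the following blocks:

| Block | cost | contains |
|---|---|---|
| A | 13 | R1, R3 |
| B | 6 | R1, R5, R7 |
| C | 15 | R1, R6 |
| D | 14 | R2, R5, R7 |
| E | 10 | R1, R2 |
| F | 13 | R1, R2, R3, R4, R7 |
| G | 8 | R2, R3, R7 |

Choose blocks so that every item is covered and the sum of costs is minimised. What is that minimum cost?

34

B, C, F together cover every item (B ∪ C ∪ F = {R1, R2, R3, R4, R5, R6, R7}); total cost 6 + 15 + 13 = 34.
The greedy pick B, G, F, C costs 42; no covering selection beats 34.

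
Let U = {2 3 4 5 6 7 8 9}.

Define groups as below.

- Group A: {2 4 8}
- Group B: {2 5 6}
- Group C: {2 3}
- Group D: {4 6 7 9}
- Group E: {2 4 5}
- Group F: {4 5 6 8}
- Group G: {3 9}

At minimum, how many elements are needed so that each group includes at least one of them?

3

The 3 elements {2, 3, 4} hit every group.
No choice of 2 elements meets every group, so 3 is the minimum.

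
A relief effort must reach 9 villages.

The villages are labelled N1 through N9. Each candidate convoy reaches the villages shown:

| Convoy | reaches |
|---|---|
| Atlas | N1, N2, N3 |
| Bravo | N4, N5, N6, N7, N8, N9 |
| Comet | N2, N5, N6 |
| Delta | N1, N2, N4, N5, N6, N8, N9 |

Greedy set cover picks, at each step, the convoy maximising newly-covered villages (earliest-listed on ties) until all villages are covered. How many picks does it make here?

3

Greedy: pick Delta (covers 7 new) → pick Atlas (covers 1 new) → pick Bravo (covers 1 new). Total picks: 3.
(The true minimum cover uses only 2 convoys, so greedy is not optimal here.)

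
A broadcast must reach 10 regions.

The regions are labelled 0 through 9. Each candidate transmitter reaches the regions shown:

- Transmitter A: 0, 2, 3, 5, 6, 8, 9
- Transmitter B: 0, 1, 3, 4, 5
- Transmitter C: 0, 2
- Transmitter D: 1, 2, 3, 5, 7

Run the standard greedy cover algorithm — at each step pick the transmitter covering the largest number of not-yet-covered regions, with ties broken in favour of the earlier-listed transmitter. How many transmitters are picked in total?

3

Greedy: pick A (covers 7 new) → pick B (covers 2 new) → pick D (covers 1 new). Total picks: 3.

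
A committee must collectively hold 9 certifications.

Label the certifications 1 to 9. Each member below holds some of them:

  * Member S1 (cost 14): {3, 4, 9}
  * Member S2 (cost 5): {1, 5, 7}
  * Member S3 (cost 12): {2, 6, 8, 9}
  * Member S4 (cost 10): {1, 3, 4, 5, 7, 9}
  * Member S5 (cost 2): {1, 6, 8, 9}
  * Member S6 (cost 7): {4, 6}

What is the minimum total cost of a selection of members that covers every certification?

S3, S4 together cover every certification (S3 ∪ S4 = {1, 2, 3, 4, 5, 6, 7, 8, 9}); total cost 12 + 10 = 22.
The greedy pick S5, S2, S4, S3 costs 29; no covering selection beats 22.

22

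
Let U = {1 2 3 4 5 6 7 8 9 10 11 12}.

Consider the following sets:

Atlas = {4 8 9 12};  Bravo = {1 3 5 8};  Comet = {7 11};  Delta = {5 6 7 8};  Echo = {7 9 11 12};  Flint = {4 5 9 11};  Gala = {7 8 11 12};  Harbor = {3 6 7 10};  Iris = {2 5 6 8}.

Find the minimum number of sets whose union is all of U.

Take {Atlas, Bravo, Flint, Harbor, Iris}. Their union is {1, 2, 3, 4, 5, 6, 7, 8, 9, 10, 11, 12}, which is all 12 elements.
No 4 of the 9 sets cover everything (all 126 combinations miss at least one element), so 5 is optimal.

5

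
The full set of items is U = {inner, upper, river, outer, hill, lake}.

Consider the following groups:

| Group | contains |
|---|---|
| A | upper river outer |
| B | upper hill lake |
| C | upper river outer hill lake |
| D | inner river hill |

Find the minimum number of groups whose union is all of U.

C and D together: C ∪ D = {inner, upper, river, outer, hill, lake} — every item is covered.
No single group has all 6 items (the largest, C, has 5), so 2 is optimal.

2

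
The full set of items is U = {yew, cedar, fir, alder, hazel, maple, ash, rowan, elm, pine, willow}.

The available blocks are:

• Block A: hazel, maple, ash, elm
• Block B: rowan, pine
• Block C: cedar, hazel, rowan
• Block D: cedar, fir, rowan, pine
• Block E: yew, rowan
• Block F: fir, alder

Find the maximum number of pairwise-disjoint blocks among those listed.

3

A, B, F are pairwise disjoint (A={hazel,maple,ash,elm}; B={rowan,pine}; F={fir,alder}).
Every remaining block overlaps one of these, and no 4 of the listed blocks are pairwise disjoint, so 3 is the maximum.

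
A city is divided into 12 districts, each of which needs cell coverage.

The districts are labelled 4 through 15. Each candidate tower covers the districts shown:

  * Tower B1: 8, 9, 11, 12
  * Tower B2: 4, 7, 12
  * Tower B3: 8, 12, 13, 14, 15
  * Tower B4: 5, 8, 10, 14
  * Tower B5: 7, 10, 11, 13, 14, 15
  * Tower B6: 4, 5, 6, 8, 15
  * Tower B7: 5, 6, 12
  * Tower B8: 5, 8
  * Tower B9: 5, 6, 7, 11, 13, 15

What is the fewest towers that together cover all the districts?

3

Take {B1, B5, B6}. Their union is {4, 5, 6, 7, 8, 9, 10, 11, 12, 13, 14, 15}, which is all 12 districts.
Only B1 contains 9, so B1 is forced; the remaining 8 districts need at least 2 more towers (each remaining tower adds at most 5) — so at least 3 towers are needed, and 3 is optimal.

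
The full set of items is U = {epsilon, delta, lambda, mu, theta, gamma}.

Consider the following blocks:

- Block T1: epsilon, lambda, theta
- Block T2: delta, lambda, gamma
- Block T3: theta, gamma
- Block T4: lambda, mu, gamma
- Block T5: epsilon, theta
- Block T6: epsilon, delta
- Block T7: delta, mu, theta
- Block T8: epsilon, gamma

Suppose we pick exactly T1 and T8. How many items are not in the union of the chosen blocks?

Union of T1, T8 = {epsilon, lambda, theta, gamma}.
Not covered: delta, mu — 2 items.

2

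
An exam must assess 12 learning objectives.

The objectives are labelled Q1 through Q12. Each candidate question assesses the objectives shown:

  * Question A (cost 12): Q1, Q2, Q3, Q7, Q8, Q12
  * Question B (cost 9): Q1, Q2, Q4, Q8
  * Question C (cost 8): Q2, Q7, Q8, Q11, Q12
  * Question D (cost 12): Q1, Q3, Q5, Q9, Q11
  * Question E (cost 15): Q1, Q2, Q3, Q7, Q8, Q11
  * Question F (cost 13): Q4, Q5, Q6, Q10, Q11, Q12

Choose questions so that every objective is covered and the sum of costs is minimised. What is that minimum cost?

C, D, F together cover every objective (C ∪ D ∪ F = {Q1, Q2, Q3, Q4, Q5, Q6, Q7, Q8, Q9, Q10, Q11, Q12}); total cost 8 + 12 + 13 = 33.
No covering selection has total cost below 33.

33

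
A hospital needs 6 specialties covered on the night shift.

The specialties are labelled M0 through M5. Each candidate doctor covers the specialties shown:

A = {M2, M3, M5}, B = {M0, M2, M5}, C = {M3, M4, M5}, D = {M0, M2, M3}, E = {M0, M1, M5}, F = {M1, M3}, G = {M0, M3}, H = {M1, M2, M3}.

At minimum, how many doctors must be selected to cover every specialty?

Take {C, G, H}. Their union is {M0, M1, M2, M3, M4, M5}, which is all 6 specialties.
Only C contains M4, so C is forced; the remaining 3 specialties need at least 2 more doctors (each remaining doctor adds at most 2) — so at least 3 doctors are needed, and 3 is optimal.

3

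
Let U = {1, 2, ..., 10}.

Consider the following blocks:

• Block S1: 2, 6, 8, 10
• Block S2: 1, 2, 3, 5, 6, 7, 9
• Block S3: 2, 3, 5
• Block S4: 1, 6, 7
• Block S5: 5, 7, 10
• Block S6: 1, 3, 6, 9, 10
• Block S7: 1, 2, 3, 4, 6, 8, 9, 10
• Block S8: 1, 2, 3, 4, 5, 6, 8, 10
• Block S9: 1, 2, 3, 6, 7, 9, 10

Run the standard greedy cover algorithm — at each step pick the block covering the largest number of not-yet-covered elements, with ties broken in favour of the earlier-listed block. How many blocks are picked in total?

2

Greedy: pick S7 (covers 8 new) → pick S2 (covers 2 new). Total picks: 2.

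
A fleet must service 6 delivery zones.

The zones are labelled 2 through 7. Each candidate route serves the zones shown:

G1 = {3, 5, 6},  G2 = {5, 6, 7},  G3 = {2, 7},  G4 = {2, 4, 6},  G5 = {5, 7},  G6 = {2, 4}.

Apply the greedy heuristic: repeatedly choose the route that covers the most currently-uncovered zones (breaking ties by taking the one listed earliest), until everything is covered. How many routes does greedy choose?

3

Greedy: pick G1 (covers 3 new) → pick G3 (covers 2 new) → pick G4 (covers 1 new). Total picks: 3.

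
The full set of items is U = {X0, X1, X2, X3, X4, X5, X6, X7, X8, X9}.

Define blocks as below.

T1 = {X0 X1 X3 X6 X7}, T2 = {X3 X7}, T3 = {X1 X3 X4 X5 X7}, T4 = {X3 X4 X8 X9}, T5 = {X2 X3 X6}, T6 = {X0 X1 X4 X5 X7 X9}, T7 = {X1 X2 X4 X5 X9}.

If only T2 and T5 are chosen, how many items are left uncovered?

6

Union of T2, T5 = {X2, X3, X6, X7}.
Not covered: X0, X1, X4, X5, X8, X9 — 6 items.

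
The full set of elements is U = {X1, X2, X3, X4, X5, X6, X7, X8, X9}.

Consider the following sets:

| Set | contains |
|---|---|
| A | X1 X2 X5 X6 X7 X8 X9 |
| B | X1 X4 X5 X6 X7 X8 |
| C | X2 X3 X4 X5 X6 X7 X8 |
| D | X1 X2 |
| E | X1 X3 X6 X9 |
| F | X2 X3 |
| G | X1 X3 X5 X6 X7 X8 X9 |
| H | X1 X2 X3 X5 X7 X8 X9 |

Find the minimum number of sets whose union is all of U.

C and E cover everything between them: the union {X1, X2, X3, X4, X5, X6, X7, X8, X9} is all of U.
No single set has all 9 elements (the largest, A, has 7), so 2 is optimal.

2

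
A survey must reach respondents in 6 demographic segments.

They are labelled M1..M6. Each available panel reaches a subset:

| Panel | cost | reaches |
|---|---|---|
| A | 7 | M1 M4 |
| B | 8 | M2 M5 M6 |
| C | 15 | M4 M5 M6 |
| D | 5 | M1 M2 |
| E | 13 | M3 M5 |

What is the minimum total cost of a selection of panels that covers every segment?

28

A, B, E together cover every segment (A ∪ B ∪ E = {M1, M2, M3, M4, M5, M6}); total cost 7 + 8 + 13 = 28.
The greedy pick D, B, A, E costs 33; no covering selection beats 28.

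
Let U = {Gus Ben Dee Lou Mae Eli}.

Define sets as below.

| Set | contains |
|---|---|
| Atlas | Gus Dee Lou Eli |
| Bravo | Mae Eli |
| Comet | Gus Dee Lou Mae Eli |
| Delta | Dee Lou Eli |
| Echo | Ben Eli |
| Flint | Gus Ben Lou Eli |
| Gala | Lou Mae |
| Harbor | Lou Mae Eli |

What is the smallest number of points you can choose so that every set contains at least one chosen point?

2

H = {Mae, Eli} meets every set (each contains at least one member of H), and |H| = 2.
The sets Echo, Gala are pairwise disjoint, so any hitting set needs a separate point for each — at least 2. Hence 2 is optimal.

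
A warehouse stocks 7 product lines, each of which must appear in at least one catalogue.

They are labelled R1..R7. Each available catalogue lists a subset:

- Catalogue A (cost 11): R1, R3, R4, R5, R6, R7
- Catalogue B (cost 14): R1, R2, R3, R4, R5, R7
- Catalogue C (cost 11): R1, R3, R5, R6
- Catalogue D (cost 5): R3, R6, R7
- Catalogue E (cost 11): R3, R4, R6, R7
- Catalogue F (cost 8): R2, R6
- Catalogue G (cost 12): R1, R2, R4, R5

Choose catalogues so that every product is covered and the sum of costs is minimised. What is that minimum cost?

17

D, G together cover every product (D ∪ G = {R1, R2, R3, R4, R5, R6, R7}); total cost 5 + 12 = 17.
No covering selection has total cost below 17.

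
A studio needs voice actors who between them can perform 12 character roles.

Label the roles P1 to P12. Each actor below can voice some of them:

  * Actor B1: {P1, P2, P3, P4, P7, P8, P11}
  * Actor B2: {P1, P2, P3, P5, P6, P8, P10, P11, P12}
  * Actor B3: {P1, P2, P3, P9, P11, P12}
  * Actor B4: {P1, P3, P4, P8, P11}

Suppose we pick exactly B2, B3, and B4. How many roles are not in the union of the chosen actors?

Union of B2, B3, B4 = {P1, P2, P3, P4, P5, P6, P8, P9, P10, P11, P12}.
Not covered: P7 — 1 role.

1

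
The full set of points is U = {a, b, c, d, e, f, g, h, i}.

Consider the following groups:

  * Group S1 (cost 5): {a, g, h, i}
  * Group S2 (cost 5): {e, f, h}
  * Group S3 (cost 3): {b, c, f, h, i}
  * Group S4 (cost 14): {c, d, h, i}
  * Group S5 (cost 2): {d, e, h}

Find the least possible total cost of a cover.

S1, S3, S5 together cover every point (S1 ∪ S3 ∪ S5 = {a, b, c, d, e, f, g, h, i}); total cost 5 + 3 + 2 = 10.
No covering selection has total cost below 10.

10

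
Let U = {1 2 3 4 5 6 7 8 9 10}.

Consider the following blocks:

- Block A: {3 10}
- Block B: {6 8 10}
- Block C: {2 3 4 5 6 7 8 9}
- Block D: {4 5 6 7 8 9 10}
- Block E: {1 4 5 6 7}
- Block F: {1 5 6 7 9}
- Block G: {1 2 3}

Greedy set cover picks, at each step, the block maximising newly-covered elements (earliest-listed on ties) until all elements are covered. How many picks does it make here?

Greedy: pick C (covers 8 new) → pick A (covers 1 new) → pick E (covers 1 new). Total picks: 3.
(The true minimum cover uses only 2 blocks, so greedy is not optimal here.)

3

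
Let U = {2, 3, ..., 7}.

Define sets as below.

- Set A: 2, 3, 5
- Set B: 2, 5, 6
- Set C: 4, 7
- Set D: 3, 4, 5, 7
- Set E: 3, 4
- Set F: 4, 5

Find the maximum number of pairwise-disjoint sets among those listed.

A, C are pairwise disjoint (A={2,3,5}; C={4,7}).
Every remaining set overlaps one of these, and no 3 of the listed sets are pairwise disjoint, so 2 is the maximum.

2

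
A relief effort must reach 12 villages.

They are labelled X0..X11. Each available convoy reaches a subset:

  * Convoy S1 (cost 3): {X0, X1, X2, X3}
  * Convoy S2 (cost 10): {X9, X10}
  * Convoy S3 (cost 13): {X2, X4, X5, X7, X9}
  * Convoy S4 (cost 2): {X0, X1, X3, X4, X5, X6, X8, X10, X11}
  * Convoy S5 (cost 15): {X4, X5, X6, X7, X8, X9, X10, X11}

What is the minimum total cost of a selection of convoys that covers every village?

S3, S4 together cover every village (S3 ∪ S4 = {X0, X1, X2, X3, X4, X5, X6, X7, X8, X9, X10, X11}); total cost 13 + 2 = 15.
The greedy pick S4, S1, S3 costs 18; no covering selection beats 15.

15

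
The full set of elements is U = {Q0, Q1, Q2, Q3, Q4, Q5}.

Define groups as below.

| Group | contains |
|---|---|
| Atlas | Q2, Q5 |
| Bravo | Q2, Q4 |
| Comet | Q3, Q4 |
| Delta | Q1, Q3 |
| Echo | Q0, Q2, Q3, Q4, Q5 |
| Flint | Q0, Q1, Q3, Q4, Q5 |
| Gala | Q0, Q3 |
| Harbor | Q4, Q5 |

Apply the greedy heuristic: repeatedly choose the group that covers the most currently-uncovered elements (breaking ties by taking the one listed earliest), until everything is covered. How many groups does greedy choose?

Greedy: pick Echo (covers 5 new) → pick Delta (covers 1 new). Total picks: 2.

2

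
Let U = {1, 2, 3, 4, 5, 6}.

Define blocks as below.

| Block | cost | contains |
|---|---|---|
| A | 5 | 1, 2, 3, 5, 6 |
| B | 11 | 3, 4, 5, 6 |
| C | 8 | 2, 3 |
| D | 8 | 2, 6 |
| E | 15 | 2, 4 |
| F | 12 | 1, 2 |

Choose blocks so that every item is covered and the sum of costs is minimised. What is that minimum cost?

16

A, B together cover every item (A ∪ B = {1, 2, 3, 4, 5, 6}); total cost 5 + 11 = 16.
No covering selection has total cost below 16.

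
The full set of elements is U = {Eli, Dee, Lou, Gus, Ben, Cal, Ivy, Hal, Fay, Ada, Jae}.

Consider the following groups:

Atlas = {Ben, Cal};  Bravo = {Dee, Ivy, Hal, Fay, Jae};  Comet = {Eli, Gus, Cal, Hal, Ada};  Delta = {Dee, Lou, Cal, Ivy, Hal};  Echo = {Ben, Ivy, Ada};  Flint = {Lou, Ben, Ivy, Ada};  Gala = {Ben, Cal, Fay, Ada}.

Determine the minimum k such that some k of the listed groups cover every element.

3

Bravo, Comet, and Flint cover everything between them: the union {Eli, Dee, Lou, Gus, Ben, Cal, Ivy, Hal, Fay, Ada, Jae} is all of U.
Each group has at most 5 elements, and 2·5 = 10 < 11 — so at least 3 groups are needed, and 3 is optimal.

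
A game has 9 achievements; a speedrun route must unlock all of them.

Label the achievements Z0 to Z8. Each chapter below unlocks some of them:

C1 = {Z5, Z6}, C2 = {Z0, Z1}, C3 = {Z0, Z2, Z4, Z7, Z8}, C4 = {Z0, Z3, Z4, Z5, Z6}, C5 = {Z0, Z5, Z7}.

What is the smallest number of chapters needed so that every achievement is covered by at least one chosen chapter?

3

Take {C2, C3, C4}. Their union is {Z0, Z1, Z2, Z3, Z4, Z5, Z6, Z7, Z8}, which is all 9 achievements.
Only C2 contains Z1, so C2 is forced; the remaining 7 achievements need at least 2 more chapters (each remaining chapter adds at most 4) — so at least 3 chapters are needed, and 3 is optimal.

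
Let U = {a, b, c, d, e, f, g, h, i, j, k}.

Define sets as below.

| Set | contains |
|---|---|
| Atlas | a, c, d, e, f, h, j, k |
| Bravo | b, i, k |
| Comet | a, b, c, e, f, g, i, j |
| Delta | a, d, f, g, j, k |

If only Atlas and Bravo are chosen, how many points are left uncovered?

1

Union of Atlas, Bravo = {a, b, c, d, e, f, h, i, j, k}.
Not covered: g — 1 point.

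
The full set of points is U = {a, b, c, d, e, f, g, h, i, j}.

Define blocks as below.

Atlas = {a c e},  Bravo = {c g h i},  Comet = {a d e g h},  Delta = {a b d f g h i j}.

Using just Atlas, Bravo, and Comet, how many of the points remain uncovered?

Union of Atlas, Bravo, Comet = {a, c, d, e, g, h, i}.
Not covered: b, f, j — 3 points.

3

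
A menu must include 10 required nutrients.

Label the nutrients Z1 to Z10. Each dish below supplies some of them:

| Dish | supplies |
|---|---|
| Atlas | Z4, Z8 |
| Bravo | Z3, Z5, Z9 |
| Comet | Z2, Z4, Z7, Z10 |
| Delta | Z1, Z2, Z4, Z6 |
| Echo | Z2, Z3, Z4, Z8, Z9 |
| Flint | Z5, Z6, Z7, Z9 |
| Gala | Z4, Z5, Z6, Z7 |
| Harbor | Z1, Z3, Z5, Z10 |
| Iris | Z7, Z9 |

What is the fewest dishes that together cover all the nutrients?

Echo and Flint and Harbor together: Echo ∪ Flint ∪ Harbor = {Z1, Z2, Z3, Z4, Z5, Z6, Z7, Z8, Z9, Z10} — every nutrient is covered.
No 2 of the 9 dishes cover everything (all 36 combinations miss at least one nutrient), so 3 is optimal.

3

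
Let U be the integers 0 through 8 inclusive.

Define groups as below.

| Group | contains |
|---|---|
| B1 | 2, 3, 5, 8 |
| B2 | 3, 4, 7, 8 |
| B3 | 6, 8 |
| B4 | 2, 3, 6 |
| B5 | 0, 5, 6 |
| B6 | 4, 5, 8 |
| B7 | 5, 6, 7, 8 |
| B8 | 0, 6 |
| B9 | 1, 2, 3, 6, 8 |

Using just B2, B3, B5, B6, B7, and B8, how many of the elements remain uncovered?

Union of B2, B3, B5, B6, B7, B8 = {0, 3, 4, 5, 6, 7, 8}.
Not covered: 1, 2 — 2 elements.

2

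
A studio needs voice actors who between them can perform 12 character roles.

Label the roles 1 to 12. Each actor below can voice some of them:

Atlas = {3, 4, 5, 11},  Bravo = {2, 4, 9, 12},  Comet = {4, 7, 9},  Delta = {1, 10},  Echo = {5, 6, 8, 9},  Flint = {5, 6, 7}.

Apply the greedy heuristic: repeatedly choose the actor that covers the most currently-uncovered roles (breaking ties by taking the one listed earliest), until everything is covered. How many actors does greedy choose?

5

Greedy: pick Atlas (covers 4 new) → pick Bravo (covers 3 new) → pick Delta (covers 2 new) → pick Echo (covers 2 new) → pick Comet (covers 1 new). Total picks: 5.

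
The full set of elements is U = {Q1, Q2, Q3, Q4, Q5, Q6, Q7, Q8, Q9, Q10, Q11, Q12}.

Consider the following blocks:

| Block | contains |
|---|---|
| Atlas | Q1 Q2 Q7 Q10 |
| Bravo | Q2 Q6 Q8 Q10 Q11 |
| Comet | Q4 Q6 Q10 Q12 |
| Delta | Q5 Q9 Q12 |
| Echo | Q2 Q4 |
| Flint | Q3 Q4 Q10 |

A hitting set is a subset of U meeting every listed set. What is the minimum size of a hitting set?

The 3 elements {Q4, Q10, Q12} hit every block.
No choice of 2 elements meets every block, so 3 is the minimum.

3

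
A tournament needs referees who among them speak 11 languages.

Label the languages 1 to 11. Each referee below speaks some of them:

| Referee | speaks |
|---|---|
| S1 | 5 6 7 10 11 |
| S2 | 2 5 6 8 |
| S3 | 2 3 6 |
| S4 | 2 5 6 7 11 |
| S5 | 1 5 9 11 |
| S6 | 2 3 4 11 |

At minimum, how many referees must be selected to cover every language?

4

Take {S1, S2, S5, S6}. Their union is {1, 2, 3, 4, 5, 6, 7, 8, 9, 10, 11}, which is all 11 languages.
Only S5 contains 1, so S5 is forced; the remaining 7 languages need at least 3 more referees (each remaining referee adds at most 3) — so at least 4 referees are needed, and 4 is optimal.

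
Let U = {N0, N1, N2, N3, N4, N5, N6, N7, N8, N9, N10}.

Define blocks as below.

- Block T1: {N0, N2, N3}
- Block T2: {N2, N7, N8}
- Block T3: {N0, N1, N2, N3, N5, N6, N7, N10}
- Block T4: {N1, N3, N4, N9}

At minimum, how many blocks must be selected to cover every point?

T2, T3, and T4 cover everything between them: the union {N0, N1, N2, N3, N4, N5, N6, N7, N8, N9, N10} is all of U.
Only T4 contains N4, so T4 is forced; the remaining 7 points need at least 2 more blocks (each remaining block adds at most 6) — so at least 3 blocks are needed, and 3 is optimal.

3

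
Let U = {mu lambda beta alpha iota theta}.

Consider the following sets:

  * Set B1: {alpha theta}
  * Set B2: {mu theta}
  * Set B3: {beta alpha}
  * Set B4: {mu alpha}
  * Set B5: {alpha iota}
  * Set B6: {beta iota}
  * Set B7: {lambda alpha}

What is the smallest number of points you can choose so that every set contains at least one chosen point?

H = {beta, alpha, theta} meets every set (each contains at least one member of H), and |H| = 3.
The sets B2, B6, B7 are pairwise disjoint, so any hitting set needs a separate point for each — at least 3. Hence 3 is optimal.

3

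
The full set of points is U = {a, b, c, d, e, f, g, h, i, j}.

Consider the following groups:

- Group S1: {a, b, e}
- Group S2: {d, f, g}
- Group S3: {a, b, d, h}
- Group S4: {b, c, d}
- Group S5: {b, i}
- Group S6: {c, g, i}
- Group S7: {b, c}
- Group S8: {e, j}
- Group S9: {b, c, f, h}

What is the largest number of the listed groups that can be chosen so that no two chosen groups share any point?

3

S2, S5, S8 are pairwise disjoint (S2={d,f,g}; S5={b,i}; S8={e,j}).
Every remaining group overlaps one of these, and no 4 of the listed groups are pairwise disjoint, so 3 is the maximum.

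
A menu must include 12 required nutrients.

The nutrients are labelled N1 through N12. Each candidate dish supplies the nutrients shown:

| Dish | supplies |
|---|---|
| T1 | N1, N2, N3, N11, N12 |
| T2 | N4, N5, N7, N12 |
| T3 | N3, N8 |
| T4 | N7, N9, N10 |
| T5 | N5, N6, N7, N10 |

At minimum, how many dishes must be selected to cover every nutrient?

T1 and T2 and T3 and T4 and T5 together: T1 ∪ T2 ∪ T3 ∪ T4 ∪ T5 = {N1, N2, N3, N4, N5, N6, N7, N8, N9, N10, N11, N12} — every nutrient is covered.
No 4 of the 5 dishes cover everything (all 5 combinations miss at least one nutrient), so 5 is optimal.

5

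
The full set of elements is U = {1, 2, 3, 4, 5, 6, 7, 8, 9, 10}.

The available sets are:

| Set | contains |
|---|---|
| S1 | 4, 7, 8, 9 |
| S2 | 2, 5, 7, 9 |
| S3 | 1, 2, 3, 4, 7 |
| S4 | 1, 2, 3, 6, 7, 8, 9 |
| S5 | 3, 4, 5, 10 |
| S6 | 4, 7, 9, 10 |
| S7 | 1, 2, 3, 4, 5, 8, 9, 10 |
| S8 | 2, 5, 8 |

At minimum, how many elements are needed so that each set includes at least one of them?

Take H = {5, 7}. Each listed set contains at least one of these, so H is a hitting set of size 2.
The sets S6, S8 are pairwise disjoint, so any hitting set needs a separate element for each — at least 2. Hence 2 is optimal.

2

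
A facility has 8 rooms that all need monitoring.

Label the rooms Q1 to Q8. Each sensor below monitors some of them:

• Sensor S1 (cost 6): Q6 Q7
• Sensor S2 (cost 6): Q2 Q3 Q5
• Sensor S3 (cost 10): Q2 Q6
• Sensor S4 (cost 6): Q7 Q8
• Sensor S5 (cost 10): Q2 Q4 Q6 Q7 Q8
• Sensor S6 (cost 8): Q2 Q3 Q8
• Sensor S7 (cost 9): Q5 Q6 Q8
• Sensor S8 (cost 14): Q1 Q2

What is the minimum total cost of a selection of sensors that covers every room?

S2, S5, S8 together cover every room (S2 ∪ S5 ∪ S8 = {Q1, Q2, Q3, Q4, Q5, Q6, Q7, Q8}); total cost 6 + 10 + 14 = 30.
No covering selection has total cost below 30.

30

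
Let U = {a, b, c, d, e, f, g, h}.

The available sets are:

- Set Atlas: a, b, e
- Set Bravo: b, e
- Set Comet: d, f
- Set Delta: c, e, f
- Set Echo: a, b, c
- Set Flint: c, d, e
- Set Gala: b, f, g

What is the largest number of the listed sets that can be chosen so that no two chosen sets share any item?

Comet, Echo are pairwise disjoint (Comet={d,f}; Echo={a,b,c}).
Every remaining set overlaps one of these, and no 3 of the listed sets are pairwise disjoint, so 2 is the maximum.

2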